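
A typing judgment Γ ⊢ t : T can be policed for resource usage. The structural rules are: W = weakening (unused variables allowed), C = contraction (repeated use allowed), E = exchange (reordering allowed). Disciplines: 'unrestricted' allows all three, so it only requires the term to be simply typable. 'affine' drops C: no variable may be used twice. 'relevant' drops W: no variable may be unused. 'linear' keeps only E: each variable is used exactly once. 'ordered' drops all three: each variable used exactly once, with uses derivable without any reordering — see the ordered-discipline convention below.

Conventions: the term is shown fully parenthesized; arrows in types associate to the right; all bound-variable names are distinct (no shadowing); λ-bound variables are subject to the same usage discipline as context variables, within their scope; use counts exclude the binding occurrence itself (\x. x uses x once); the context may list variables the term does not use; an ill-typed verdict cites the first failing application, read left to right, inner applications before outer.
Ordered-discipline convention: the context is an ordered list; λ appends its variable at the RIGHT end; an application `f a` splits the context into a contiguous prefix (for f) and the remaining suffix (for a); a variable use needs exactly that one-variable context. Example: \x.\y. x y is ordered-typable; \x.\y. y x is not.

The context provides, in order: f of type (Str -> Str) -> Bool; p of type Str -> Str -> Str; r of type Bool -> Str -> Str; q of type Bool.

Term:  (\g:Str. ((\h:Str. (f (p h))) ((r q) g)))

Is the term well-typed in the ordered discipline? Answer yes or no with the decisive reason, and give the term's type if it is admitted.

yes — single-use (f, p, r, q, g, h), ordered derivation ok; term : Str -> Bool
usage: f: 1, p: 1, r: 1, q: 1, g (λ-bound): 1, h (λ-bound): 1
use order (left to right): f, p, h, r, q, g
typing: ✓ — Str -> Bool
per-discipline verdicts: ordered ✓ · linear ✓ · affine ✓ · relevant ✓ · unrestricted ✓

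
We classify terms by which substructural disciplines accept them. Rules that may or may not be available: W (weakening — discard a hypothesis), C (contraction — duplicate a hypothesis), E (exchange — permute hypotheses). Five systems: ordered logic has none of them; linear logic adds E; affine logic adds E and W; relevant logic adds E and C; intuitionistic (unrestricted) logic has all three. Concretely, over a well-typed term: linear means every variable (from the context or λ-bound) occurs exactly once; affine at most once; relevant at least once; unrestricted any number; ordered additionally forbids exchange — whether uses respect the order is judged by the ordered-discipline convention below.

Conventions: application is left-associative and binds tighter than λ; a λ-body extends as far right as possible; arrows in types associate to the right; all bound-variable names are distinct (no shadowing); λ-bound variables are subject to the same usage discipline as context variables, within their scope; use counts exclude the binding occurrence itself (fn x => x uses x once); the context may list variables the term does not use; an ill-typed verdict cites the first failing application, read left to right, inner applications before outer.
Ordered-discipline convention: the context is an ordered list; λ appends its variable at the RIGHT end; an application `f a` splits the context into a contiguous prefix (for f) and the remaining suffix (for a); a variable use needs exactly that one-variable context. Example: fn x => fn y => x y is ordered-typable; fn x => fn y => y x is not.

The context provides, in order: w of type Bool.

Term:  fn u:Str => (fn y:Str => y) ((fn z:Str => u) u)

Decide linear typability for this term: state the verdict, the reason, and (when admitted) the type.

no — u ×2 used more than once (contraction); unused: w, z — weakening required
counts: w=0; u (λ-bound)=2; y (λ-bound)=1; z (λ-bound)=0
order of uses: y, u, u
typing: well-typed — term : Str -> Str
per-discipline verdicts: ordered ✗; linear ✗; affine ✗; relevant ✗; unrestricted ✓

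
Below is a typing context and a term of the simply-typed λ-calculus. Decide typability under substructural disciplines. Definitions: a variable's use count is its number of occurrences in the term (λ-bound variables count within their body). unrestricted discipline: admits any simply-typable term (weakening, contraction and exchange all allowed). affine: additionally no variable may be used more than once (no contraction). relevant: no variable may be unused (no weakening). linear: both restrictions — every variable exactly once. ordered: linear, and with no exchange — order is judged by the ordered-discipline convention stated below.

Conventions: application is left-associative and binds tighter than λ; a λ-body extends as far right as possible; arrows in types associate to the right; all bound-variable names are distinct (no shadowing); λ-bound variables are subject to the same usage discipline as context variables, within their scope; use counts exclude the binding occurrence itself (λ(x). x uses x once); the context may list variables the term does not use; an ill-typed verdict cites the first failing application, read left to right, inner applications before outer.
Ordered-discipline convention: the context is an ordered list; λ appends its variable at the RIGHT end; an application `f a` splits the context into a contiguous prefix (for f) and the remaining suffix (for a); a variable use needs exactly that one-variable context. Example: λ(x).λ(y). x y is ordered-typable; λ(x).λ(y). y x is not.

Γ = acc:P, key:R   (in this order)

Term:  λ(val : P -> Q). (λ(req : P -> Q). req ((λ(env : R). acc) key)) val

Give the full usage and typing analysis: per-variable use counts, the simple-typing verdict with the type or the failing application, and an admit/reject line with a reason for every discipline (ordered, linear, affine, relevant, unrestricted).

usage: acc: 1, key: 1, val (λ-bound): 1, req (λ-bound): 1, env (λ-bound): 0
uses in reading order: req, acc, key, val
typing: ✓ — (P -> Q) -> Q
ordered ✗ (needs weakening: env unused)
linear ✗ (needs weakening: env unused)
affine ✓ (no duplicate uses among acc, key, val, req, env)
relevant ✗ (needs weakening: env unused)
unrestricted ✓ (well-typed at (P -> Q) -> Q; no restrictions here)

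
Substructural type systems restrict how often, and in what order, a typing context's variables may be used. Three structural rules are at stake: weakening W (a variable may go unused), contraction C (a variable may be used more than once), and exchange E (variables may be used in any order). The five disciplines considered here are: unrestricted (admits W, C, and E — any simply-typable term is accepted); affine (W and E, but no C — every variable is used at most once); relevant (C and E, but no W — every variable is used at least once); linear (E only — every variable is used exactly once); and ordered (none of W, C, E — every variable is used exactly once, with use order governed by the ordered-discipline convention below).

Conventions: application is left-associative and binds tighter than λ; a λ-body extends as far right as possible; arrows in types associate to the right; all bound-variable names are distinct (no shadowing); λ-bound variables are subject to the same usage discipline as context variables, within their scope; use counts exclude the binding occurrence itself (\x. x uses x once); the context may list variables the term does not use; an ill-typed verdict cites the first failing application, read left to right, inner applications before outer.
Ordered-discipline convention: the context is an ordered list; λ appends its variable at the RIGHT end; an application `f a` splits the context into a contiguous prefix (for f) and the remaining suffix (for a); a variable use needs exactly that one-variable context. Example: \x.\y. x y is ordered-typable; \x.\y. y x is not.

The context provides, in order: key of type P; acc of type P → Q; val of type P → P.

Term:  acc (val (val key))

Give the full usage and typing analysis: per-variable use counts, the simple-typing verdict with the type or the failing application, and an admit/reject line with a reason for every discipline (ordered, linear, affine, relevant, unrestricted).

usage: key=1; acc=1; val=2
uses in reading order: acc, val, val, key
typing: well-typed at Q
ordered: ✗ — needs contraction — val ×2
linear: ✗ — needs contraction — val ×2
affine: ✗ — needs contraction — val ×2
relevant: ✓ — every one of key, acc, val appears
unrestricted: ✓ — well-typed at Q; no restrictions here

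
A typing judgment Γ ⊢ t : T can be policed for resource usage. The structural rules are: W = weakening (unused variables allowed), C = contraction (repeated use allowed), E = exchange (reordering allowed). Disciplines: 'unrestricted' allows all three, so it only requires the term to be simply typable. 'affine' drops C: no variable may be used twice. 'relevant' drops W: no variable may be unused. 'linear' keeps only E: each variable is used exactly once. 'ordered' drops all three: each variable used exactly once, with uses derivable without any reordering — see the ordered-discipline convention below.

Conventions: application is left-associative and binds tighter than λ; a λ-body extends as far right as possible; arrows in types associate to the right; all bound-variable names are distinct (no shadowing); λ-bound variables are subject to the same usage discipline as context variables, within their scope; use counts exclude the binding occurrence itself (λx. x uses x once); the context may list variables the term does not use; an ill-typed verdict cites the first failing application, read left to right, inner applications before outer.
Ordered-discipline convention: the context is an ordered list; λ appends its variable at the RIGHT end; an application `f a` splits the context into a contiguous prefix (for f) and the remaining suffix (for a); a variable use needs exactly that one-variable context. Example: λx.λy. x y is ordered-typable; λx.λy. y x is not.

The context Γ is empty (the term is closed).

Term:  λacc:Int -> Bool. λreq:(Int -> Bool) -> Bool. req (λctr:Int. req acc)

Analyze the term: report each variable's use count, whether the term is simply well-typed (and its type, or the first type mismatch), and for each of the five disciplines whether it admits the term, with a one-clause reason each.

variable uses: acc [bound] ×1; req [bound] ×2; ctr [bound] ×0
order of uses: req, req, acc
typing: well-typed — term : (Int -> Bool) -> ((Int -> Bool) -> Bool) -> Bool
ordered: ✗, uses contraction: req ×2; unused: ctr — weakening required
linear: ✗, uses contraction: req ×2; unused: ctr — weakening required
affine: ✗, uses contraction: req ×2
relevant: ✗, unused: ctr — weakening required
unrestricted: ✓, simply typable at (Int -> Bool) -> ((Int -> Bool) -> Bool) -> Bool; W, C, E all held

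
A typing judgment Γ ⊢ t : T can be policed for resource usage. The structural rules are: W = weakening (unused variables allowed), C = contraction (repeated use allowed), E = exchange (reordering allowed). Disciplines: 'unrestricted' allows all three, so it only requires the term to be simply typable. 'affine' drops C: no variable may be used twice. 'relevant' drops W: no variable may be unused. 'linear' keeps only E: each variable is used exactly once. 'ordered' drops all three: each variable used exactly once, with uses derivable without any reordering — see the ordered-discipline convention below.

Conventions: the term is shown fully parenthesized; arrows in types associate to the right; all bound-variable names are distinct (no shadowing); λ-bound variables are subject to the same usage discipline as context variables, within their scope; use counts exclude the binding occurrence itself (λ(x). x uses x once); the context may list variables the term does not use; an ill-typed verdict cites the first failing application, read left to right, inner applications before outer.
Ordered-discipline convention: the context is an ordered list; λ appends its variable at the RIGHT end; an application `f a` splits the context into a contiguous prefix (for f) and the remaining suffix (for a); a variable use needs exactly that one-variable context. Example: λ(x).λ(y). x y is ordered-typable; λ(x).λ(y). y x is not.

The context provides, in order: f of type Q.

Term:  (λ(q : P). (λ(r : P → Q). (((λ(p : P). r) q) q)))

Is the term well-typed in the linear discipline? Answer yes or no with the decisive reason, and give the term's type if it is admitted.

no — q ×2 used more than once (contraction); needs weakening: f, p unused
variable uses: f ×0; q (bound) ×2; r (bound) ×1; p (bound) ×0
order of uses: r, q, q
typing: well-typed at P → (P → Q) → Q
all disciplines: ordered ✗ · linear ✗ · affine ✗ · relevant ✗ · unrestricted ✓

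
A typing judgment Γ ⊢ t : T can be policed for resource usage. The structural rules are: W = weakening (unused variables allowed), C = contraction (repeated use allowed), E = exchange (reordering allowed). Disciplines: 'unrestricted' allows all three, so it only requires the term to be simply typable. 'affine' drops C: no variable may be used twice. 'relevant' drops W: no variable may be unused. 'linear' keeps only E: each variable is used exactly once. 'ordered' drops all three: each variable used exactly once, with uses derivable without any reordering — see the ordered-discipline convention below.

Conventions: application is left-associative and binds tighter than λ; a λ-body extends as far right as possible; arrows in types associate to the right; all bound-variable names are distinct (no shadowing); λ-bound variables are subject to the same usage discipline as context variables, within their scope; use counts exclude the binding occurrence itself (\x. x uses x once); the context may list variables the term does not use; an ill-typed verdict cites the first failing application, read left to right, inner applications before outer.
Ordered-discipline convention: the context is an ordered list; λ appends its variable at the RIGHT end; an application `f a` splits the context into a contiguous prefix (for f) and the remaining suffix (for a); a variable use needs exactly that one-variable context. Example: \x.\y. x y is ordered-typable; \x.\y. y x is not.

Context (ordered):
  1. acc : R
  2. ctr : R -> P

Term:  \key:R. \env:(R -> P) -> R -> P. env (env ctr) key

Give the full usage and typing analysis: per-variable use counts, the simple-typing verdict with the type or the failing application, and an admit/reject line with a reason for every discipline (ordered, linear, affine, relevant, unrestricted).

counts: acc: 0; ctr: 1; key (λ-bound): 1; env (λ-bound): 2
uses in reading order: env, env, ctr, key
typing: well-typed at R -> ((R -> P) -> R -> P) -> P
ordered: ✗, env ×2 used more than once (contraction); unused: acc — weakening required
linear: ✗, env ×2 used more than once (contraction); unused: acc — weakening required
affine: ✗, env ×2 used more than once (contraction)
relevant: ✗, unused: acc — weakening required
unrestricted: ✓, well-typed at R -> ((R -> P) -> R -> P) -> P; no restrictions here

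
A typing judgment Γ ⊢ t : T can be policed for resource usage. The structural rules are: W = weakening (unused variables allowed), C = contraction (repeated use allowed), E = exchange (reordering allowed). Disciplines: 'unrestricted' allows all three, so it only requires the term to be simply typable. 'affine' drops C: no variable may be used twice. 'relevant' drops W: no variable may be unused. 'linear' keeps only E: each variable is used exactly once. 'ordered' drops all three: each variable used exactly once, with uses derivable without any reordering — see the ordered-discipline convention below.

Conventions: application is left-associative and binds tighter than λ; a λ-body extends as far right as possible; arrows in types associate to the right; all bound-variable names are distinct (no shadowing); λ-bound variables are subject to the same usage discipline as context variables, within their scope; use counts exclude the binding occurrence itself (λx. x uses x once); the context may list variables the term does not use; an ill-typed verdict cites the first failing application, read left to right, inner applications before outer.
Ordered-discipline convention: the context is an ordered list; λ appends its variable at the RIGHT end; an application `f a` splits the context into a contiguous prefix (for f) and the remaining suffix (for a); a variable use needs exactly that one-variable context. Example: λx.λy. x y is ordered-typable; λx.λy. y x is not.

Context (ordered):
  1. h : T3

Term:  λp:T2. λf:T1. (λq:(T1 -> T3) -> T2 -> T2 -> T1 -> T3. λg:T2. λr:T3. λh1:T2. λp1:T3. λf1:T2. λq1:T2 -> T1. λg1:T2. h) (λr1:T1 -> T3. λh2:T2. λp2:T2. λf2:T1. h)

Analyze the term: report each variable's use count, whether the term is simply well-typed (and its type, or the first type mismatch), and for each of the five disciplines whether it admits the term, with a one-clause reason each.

counts: h ×2, p (bound) ×0, f (bound) ×0, q (bound) ×0, g (bound) ×0, r (bound) ×0, h1 (bound) ×0, p1 (bound) ×0, f1 (bound) ×0, q1 (bound) ×0, g1 (bound) ×0, r1 (bound) ×0, h2 (bound) ×0, p2 (bound) ×0, f2 (bound) ×0
uses in reading order: h, h
typing: the term checks, with type T2 -> T1 -> T2 -> T3 -> T2 -> T3 -> T2 -> (T2 -> T1) -> T2 -> T3
ordered: ✗ — uses contraction: h ×2; p, f, q, g, r, h1, p1, f1, q1, g1, r1, h2, p2, f2 left unused
linear: ✗ — uses contraction: h ×2; p, f, q, g, r, h1, p1, f1, q1, g1, r1, h2, p2, f2 left unused
affine: ✗ — uses contraction: h ×2
relevant: ✗ — p, f, q, g, r, h1, p1, f1, q1, g1, r1, h2, p2, f2 left unused
unrestricted: ✓ — type-checks (T2 -> T1 -> T2 -> T3 -> T2 -> T3 -> T2 -> (T2 -> T1) -> T2 -> T3) and nothing is barred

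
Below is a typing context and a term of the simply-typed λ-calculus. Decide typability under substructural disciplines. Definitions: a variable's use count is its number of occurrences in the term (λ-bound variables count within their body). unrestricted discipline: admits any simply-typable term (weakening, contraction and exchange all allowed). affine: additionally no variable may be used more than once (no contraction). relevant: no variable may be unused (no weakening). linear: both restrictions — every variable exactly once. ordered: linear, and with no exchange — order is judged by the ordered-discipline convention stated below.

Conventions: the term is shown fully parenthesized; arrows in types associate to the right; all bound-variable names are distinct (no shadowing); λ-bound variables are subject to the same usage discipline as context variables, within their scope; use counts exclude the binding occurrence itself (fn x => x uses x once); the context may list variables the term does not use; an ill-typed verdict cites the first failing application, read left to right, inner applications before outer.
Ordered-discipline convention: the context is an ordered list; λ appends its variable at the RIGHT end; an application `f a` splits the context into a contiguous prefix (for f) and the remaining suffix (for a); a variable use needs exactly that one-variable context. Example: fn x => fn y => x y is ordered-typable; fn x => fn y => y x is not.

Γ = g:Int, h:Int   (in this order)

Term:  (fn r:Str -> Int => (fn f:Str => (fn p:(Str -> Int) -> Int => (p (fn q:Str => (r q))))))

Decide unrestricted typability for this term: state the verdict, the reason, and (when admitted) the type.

yes — well-typed at (Str -> Int) -> Str -> ((Str -> Int) -> Int) -> Int; no restrictions here; term : (Str -> Int) -> Str -> ((Str -> Int) -> Int) -> Int
use counts: g: 0; h: 0; r [bound]: 1; f [bound]: 0; p [bound]: 1; q [bound]: 1
use order (left to right): p, r, q
typing: the term checks, with type (Str -> Int) -> Str -> ((Str -> Int) -> Int) -> Int
across the five disciplines: ordered ✗, linear ✗, affine ✓, relevant ✗, unrestricted ✓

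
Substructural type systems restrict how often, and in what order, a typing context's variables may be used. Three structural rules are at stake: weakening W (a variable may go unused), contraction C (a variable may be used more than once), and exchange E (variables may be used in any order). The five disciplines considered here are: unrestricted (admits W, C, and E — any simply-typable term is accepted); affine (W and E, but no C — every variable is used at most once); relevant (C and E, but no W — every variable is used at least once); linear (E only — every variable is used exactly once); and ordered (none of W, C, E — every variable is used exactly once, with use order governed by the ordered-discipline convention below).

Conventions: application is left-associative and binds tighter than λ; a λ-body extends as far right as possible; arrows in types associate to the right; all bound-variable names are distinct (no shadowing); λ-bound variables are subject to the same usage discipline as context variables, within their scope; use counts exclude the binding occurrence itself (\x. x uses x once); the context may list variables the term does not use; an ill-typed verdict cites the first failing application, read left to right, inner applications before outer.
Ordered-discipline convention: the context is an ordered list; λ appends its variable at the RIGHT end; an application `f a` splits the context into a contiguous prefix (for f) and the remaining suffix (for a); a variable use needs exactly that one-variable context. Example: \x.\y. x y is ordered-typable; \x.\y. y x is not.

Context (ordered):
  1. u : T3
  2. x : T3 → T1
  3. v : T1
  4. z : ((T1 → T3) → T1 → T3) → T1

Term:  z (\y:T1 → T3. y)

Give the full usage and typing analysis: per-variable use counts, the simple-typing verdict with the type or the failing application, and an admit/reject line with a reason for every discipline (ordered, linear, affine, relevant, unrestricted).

variable uses: u: 0, x: 0, v: 0, z: 1, y (λ-bound): 1
order of uses: z, y
typing: the term checks, with type T1
ordered: ✗, unused: u, x, v — weakening required
linear: ✗, unused: u, x, v — weakening required
affine: ✓, u, x, v, z, y: no repeats, contraction unneeded
relevant: ✗, unused: u, x, v — weakening required
unrestricted: ✓, simply typable at T1; W, C, E all held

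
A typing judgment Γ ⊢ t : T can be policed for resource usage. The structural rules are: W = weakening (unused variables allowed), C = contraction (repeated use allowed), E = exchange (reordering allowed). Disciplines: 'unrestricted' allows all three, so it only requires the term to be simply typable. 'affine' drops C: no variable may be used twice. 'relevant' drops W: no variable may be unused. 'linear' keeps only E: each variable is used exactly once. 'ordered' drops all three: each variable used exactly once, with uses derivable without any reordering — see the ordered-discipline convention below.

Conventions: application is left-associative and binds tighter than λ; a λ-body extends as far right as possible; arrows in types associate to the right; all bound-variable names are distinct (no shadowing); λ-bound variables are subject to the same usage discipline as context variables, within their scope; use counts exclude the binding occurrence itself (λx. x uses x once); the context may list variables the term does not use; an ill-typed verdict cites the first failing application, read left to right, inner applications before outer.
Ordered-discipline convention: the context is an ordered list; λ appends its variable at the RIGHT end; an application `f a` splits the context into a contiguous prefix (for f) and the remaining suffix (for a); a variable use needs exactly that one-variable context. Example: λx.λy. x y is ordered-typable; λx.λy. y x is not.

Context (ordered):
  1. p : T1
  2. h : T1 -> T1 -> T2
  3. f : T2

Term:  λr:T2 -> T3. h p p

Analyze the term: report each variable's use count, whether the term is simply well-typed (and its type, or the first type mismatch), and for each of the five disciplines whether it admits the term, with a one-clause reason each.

usage: p=2; h=1; f=0; r [bound]=0
use order (left to right): h, p, p
typing: ✓ — (T2 -> T3) -> T2
ordered: ✗ — uses contraction: p ×2; needs weakening: f, r unused
linear: ✗ — uses contraction: p ×2; needs weakening: f, r unused
affine: ✗ — uses contraction: p ×2
relevant: ✗ — needs weakening: f, r unused
unrestricted: ✓ — simply typable at (T2 -> T3) -> T2; W, C, E all held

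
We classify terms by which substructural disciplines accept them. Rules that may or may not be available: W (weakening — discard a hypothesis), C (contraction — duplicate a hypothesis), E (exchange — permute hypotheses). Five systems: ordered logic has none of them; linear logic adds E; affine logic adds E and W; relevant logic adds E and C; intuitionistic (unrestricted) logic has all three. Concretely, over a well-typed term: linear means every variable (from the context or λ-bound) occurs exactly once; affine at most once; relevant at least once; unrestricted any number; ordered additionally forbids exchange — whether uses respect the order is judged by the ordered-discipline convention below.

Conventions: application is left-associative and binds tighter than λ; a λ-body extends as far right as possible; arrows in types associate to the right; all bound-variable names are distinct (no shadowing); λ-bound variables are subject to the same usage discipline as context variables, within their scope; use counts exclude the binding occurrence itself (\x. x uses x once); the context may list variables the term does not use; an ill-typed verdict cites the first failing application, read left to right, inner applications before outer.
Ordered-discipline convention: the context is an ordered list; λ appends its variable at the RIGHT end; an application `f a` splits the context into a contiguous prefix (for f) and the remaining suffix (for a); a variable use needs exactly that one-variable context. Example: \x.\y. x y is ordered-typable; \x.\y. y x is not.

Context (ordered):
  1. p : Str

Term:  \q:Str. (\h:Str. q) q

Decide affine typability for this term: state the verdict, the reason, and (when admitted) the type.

no — repeated use of q ×2
variable uses: p: 0, q [bound]: 2, h [bound]: 0
order of uses: q, q
typing: well-typed — term : Str -> Str
per-discipline verdicts: ordered ✗; linear ✗; affine ✗; relevant ✗; unrestricted ✓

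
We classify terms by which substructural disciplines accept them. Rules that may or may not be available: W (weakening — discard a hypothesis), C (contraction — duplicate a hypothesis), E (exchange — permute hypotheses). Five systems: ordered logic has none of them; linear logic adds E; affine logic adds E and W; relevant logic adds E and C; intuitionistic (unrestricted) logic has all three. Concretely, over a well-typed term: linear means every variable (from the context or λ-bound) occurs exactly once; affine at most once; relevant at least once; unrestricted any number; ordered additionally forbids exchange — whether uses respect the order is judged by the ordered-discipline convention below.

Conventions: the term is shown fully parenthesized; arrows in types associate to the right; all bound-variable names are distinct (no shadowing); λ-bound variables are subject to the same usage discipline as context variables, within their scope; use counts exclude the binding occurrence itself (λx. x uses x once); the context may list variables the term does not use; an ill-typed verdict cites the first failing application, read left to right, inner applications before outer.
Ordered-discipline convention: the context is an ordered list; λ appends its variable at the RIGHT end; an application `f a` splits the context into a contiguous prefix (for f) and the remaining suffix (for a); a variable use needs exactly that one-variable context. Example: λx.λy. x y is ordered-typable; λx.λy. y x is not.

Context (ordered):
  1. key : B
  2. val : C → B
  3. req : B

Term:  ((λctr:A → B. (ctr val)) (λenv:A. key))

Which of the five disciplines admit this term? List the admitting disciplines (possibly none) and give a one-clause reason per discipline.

accepted by: none
counts: key ×1, val ×1, req ×0, ctr [bound] ×1, env [bound] ×0
uses in reading order: ctr, val, key
typing: ill-typed: an argument C → B mismatches the expected A
ordered: ✗, the type mismatch rejects it
linear: ✗, not simply typable
affine: ✗, fails simple typing
relevant: ✗, a type mismatch blocks all five
unrestricted: ✗, the type mismatch rejects it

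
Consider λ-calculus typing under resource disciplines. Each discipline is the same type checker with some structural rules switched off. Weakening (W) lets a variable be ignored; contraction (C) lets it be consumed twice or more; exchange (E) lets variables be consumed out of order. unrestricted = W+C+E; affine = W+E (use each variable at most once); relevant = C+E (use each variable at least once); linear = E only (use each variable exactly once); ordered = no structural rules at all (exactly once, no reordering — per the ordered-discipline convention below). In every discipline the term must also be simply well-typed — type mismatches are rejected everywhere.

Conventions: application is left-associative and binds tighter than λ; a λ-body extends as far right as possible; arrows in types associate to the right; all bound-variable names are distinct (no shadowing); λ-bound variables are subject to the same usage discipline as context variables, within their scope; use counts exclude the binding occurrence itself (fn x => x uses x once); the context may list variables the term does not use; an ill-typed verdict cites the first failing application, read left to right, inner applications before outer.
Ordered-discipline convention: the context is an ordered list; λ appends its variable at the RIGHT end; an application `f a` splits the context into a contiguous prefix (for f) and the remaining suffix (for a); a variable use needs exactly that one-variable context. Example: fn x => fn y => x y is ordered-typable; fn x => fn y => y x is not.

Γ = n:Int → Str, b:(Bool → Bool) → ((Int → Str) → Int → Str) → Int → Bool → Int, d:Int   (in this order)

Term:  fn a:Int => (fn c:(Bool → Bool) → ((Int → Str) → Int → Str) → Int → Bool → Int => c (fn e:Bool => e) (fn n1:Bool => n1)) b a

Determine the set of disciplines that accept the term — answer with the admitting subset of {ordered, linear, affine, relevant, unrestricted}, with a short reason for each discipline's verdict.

accepted by: none
counts: n: 0×; b: 1×; d: 0×; a (λ-bound): 1×; c (λ-bound): 1×; e (λ-bound): 1×; n1 (λ-bound): 1×
order of uses: c, e, n1, b, a
typing: ill-typed: argument of type Bool → Bool where (Int → Str) → Int → Str is required
ordered ✗ (not simply typable)
linear ✗ (fails simple typing)
affine ✗ (a type mismatch blocks all five)
relevant ✗ (the type mismatch rejects it)
unrestricted ✗ (not simply typable)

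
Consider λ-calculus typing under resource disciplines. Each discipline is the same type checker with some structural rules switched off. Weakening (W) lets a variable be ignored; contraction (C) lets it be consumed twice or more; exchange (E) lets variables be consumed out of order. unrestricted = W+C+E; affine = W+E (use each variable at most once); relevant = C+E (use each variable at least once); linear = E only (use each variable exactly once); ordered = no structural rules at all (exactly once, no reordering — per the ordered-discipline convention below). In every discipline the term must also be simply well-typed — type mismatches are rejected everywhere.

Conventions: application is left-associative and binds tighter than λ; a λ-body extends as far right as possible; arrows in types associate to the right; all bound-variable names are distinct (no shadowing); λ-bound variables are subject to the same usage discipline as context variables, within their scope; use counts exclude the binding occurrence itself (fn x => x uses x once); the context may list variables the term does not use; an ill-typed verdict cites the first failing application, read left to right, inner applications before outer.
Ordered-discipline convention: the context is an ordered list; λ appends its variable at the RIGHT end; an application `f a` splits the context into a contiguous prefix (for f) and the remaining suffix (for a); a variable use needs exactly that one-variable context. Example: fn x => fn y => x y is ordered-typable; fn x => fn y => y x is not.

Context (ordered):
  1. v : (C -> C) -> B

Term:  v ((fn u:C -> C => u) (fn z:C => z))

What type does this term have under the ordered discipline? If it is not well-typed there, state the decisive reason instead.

term : B
variable uses: v: 1; u (λ-bound): 1; z (λ-bound): 1
order of uses: v, u, z
typing: ✓ — B
summary: ordered ✓, linear ✓, affine ✓, relevant ✓, unrestricted ✓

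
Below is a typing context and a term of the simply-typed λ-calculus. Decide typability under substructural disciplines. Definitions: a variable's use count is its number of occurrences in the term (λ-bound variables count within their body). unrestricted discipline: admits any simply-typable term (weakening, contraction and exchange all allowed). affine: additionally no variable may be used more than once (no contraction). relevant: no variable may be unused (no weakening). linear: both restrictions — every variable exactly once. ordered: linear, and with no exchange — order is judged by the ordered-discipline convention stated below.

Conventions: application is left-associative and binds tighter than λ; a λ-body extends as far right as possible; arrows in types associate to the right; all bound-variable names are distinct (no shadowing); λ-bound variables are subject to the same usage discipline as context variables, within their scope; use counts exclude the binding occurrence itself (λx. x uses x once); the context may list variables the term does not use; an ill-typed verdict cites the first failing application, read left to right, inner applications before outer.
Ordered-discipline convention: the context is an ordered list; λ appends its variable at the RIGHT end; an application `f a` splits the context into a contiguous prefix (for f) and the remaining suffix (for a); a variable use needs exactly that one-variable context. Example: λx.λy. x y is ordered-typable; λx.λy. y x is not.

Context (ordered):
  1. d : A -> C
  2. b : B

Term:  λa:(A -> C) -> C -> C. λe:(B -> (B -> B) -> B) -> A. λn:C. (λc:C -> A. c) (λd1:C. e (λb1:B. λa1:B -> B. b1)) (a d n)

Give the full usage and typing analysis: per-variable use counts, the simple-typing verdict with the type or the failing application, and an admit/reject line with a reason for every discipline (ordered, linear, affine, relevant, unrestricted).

variable uses: d: 1, b: 0, a [bound]: 1, e [bound]: 1, n [bound]: 1, c [bound]: 1, d1 [bound]: 0, b1 [bound]: 1, a1 [bound]: 0
left-to-right use order: c, e, b1, a, d, n
typing: well-typed — term : ((A -> C) -> C -> C) -> ((B -> (B -> B) -> B) -> A) -> C -> A
ordered ✗ (b, d1, a1 left unused)
linear ✗ (b, d1, a1 left unused)
affine ✓ (d, b, a, e, n, c, d1, b1, a1: no repeats, contraction unneeded)
relevant ✗ (b, d1, a1 left unused)
unrestricted ✓ (simply typable at ((A -> C) -> C -> C) -> ((B -> (B -> B) -> B) -> A) -> C -> A; W, C, E all held)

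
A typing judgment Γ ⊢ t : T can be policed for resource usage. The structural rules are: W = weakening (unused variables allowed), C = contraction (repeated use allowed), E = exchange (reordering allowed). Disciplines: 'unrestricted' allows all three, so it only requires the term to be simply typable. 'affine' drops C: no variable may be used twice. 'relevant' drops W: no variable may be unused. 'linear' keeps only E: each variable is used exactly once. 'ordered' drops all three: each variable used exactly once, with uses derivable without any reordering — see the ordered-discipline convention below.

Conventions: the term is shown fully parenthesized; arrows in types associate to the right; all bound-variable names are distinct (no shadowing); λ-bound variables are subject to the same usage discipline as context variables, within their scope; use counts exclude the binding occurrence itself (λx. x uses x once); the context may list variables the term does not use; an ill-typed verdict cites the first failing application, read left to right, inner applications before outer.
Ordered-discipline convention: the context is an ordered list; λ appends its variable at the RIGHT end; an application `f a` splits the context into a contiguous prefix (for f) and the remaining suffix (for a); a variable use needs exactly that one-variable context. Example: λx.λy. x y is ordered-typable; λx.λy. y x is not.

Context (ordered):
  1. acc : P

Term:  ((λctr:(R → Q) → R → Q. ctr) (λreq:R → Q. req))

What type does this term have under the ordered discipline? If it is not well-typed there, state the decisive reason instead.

not well-typed under ordered — acc never used (weakening)
counts: acc ×0; ctr (bound) ×1; req (bound) ×1
use order (left to right): ctr, req
typing: ✓ — (R → Q) → R → Q
all disciplines: ordered ✗ | linear ✗ | affine ✓ | relevant ✗ | unrestricted ✓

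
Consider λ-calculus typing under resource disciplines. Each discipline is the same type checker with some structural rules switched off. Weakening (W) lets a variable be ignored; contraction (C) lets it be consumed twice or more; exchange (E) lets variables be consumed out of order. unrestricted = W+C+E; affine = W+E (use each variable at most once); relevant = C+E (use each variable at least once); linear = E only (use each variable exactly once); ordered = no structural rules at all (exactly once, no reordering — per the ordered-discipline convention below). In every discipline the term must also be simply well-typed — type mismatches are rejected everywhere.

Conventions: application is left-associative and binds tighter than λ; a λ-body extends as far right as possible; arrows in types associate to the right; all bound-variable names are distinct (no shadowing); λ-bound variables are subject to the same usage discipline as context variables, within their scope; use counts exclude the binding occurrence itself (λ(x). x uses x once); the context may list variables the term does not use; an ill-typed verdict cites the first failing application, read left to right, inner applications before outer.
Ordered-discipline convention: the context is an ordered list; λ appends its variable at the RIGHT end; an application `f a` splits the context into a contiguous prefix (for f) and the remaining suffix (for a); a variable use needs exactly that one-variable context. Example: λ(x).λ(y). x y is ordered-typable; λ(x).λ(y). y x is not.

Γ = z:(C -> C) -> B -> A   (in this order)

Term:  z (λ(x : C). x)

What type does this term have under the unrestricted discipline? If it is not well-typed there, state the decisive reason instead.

term : B -> A
variable uses: z: 1; x [bound]: 1
use order (left to right): z, x
typing: well-typed — term : B -> A
across the five disciplines: ordered ✓ · linear ✓ · affine ✓ · relevant ✓ · unrestricted ✓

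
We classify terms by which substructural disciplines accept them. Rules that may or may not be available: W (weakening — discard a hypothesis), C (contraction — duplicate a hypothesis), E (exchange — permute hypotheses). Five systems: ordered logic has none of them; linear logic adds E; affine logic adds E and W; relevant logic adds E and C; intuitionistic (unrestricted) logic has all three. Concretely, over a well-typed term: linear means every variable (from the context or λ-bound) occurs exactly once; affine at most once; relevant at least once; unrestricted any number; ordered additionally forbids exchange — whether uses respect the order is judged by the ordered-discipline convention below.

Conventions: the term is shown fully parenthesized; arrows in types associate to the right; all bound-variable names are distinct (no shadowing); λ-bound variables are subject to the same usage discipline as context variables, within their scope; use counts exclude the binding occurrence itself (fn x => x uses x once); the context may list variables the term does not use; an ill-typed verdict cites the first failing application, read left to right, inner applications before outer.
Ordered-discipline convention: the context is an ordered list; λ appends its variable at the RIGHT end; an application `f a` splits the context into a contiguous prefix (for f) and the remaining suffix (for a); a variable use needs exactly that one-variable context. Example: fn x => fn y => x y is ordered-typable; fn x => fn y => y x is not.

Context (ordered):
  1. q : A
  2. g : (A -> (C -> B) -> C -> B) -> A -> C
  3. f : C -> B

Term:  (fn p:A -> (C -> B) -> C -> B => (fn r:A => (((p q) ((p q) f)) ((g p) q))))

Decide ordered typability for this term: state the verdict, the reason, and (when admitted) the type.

no — needs contraction — q ×3, p ×3; needs weakening: r unused
counts: q ×3, g ×1, f ×1, p [bound] ×3, r [bound] ×0
uses in reading order: p, q, p, q, f, g, p, q
typing: well-typed at (A -> (C -> B) -> C -> B) -> A -> B
summary: ordered ✗ · linear ✗ · affine ✗ · relevant ✗ · unrestricted ✓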